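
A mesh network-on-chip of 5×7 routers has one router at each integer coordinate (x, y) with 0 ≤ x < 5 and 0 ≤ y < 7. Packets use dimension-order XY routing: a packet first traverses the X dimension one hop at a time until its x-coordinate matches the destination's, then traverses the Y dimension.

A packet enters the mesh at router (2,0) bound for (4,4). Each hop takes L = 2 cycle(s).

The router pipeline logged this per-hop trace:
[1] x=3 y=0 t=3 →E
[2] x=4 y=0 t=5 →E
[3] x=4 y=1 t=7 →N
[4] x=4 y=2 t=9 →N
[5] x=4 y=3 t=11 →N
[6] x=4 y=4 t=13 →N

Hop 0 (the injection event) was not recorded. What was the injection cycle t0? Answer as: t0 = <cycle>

t0 = 1

At hop 1 the cycle is 3; in general cyc_k = t0 + kL.
So t0 = 3 − 1·2 = 1.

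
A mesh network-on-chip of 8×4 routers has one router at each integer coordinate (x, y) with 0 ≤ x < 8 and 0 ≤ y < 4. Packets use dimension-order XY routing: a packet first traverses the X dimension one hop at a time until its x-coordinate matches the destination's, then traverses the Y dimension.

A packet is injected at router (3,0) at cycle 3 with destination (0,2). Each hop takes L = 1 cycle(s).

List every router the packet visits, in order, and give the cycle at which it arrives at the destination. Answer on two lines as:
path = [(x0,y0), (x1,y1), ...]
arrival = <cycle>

  0. router=(3,0) cycle=3 (inject)
  1. router=(2,0) cycle=4 dir=W
  2. router=(1,0) cycle=5 dir=W
  3. router=(0,0) cycle=6 dir=W
  4. router=(0,1) cycle=7 dir=N
  5. router=(0,2) cycle=8 dir=N

path = [(3,0), (2,0), (1,0), (0,0), (0,1), (0,2)]
arrival = 8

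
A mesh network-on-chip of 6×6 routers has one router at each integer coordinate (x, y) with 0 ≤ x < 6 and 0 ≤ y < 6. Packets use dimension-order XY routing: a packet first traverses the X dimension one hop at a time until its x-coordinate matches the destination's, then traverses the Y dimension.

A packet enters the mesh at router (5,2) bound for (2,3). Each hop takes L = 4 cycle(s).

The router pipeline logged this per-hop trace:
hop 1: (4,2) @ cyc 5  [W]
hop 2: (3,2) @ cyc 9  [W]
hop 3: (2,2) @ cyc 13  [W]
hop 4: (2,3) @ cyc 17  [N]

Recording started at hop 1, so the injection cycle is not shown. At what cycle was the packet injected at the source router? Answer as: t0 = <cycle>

t0 = 1

The first recorded entry is hop 1 at cycle 5.
t0 = cyc[1] − L = 5 − 4 = 1.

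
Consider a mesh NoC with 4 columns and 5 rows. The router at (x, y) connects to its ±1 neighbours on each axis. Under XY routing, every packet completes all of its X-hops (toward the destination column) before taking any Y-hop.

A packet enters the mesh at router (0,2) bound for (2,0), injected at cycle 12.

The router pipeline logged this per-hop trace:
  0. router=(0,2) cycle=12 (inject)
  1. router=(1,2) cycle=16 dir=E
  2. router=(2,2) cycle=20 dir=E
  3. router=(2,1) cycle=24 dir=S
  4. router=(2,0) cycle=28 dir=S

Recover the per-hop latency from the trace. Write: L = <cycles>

L = 4

Δcyc across hop 0→1: 16 − 12 = 4.
Each hop adds L, hence L = 4.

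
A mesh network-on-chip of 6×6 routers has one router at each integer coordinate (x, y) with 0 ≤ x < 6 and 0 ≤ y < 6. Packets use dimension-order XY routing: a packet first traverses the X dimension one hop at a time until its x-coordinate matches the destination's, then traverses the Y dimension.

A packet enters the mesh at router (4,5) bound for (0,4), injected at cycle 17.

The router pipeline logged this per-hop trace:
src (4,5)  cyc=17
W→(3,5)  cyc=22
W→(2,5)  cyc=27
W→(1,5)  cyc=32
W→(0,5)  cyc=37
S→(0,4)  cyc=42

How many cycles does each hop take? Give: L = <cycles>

L = 5

Δcyc across hop 0→1: 22 − 17 = 5.
Per-hop latency L = Δcyc = 5.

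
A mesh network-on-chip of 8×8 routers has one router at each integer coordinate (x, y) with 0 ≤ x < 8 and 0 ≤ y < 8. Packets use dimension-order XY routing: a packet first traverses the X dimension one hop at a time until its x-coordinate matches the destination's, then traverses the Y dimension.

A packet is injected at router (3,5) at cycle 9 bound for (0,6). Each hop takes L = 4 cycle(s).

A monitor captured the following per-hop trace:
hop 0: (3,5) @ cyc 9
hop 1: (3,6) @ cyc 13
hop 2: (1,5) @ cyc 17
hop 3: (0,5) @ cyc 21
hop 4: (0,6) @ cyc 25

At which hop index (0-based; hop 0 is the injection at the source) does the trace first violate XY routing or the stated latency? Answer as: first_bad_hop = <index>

[1] (+0,+1) / 4c ⇒ BAD: Y-move but x=3≠0

first_bad_hop = 1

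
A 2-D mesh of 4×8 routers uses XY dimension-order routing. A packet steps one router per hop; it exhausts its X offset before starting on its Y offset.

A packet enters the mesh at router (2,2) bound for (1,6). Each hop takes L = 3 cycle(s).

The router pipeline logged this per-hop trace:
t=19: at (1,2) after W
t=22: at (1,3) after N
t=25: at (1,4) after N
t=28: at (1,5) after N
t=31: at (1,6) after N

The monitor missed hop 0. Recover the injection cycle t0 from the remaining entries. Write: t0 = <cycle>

The first recorded entry is hop 1 at cycle 19.
Therefore t0 = 19 − L = 16.

t0 = 16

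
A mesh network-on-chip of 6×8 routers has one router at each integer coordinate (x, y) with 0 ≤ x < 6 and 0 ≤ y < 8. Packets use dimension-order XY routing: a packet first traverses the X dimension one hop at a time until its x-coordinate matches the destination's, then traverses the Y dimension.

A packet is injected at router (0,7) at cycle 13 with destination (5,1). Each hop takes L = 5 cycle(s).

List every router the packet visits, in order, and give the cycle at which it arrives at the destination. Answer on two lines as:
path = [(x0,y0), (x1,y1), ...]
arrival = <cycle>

#0 — 0,7 | c13
#1 — 1,7 | c18 | E
#2 — 2,7 | c23 | E
#3 — 3,7 | c28 | E
#4 — 4,7 | c33 | E
#5 — 5,7 | c38 | E
#6 — 5,6 | c43 | S
#7 — 5,5 | c48 | S
#8 — 5,4 | c53 | S
#9 — 5,3 | c58 | S
#10 — 5,2 | c63 | S
#11 — 5,1 | c68 | S

path = [(0,7), (1,7), (2,7), (3,7), (4,7), (5,7), (5,6), (5,5), (5,4), (5,3), (5,2), (5,1)]
arrival = 68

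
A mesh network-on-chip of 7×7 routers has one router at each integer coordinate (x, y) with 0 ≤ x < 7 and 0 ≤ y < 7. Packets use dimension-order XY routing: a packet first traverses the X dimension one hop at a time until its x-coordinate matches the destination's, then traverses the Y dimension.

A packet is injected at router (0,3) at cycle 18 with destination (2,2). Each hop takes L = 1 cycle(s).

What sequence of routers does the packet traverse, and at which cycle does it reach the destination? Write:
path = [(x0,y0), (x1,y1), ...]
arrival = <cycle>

[0] x=0 y=3 t=18
[1] x=1 y=3 t=19 →E
[2] x=2 y=3 t=20 →E
[3] x=2 y=2 t=21 →S

path = [(0,3), (1,3), (2,3), (2,2)]
arrival = 21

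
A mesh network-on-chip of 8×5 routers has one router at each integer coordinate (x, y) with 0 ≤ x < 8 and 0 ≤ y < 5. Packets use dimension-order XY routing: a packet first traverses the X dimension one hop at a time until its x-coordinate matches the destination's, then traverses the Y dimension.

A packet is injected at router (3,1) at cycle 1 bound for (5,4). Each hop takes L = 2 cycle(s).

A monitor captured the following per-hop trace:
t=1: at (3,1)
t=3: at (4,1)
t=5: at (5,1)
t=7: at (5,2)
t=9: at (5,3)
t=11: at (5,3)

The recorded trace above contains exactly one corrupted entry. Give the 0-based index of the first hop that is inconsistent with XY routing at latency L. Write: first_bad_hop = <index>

first_bad_hop = 5

hop 1: step (+1,+0), +2 cyc — ok
hop 2: step (+1,+0), +2 cyc — ok
hop 3: step (+0,+1), +2 cyc — ok
hop 4: step (+0,+1), +2 cyc — ok
hop 5: step (+0,+0), +2 cyc — BAD: non-unit step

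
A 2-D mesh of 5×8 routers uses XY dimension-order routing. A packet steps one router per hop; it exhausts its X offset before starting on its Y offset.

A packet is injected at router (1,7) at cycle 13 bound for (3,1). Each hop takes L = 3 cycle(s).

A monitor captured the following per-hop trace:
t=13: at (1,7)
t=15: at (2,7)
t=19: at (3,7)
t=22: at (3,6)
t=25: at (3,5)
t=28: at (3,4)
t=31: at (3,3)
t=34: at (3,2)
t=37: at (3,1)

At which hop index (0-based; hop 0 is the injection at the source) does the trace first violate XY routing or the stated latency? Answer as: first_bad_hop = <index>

first_bad_hop = 1

  1: Δx=+1 Δy=+0 Δt=2 [BAD: Δcyc=2≠L]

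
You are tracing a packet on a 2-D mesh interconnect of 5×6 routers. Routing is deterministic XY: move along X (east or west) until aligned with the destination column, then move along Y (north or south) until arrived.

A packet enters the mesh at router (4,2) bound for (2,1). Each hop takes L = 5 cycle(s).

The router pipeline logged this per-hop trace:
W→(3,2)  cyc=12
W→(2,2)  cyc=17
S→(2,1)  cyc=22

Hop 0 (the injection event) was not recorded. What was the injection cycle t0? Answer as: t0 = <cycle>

t0 = 7

The first recorded entry is hop 1 at cycle 12.
t0 = cyc[1] − L = 12 − 5 = 7.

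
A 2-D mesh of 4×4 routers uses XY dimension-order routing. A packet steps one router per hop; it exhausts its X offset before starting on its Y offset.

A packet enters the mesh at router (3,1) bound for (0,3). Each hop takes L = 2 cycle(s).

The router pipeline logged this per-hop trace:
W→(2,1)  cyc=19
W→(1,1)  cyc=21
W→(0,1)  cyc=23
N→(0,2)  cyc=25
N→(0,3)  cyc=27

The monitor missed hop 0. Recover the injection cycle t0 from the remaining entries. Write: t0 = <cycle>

t0 = 17

The first recorded entry is hop 1 at cycle 19.
t0 = cyc[1] − L = 19 − 2 = 17.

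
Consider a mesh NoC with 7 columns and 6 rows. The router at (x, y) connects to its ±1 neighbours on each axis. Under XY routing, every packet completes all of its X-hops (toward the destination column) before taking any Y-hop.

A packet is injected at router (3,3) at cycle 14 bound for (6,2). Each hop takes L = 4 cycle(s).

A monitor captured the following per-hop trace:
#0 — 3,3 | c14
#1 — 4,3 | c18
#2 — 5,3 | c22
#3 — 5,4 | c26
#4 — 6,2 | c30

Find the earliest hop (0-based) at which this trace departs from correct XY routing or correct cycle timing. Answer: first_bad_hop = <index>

first_bad_hop = 3

check 1→ d=(1,0) cyc+4: ok
check 2→ d=(1,0) cyc+4: ok
check 3→ d=(0,1) cyc+4: BAD: Y-move but x=5≠6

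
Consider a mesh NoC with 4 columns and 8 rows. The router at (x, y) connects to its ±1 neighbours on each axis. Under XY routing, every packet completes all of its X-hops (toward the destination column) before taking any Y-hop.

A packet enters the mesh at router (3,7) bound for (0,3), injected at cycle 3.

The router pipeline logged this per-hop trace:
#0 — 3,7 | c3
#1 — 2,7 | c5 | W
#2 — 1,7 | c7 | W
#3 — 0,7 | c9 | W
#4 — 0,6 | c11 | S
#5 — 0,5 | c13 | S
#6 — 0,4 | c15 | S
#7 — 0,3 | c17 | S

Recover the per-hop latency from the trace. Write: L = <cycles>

L = 2

cyc[1] − cyc[0] = 5 − 3 = 2.
That increment is L by definition: L = 2.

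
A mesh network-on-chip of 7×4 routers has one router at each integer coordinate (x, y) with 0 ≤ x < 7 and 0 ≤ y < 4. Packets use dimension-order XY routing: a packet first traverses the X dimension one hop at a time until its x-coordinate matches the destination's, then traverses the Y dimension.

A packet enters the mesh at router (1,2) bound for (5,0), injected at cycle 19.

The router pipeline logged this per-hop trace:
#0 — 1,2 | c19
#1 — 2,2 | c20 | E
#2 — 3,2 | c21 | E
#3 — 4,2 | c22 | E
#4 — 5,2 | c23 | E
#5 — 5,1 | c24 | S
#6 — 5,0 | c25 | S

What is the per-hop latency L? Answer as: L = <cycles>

Δcyc across hop 0→1: 20 − 19 = 1.
Per-hop latency L = Δcyc = 1.

L = 1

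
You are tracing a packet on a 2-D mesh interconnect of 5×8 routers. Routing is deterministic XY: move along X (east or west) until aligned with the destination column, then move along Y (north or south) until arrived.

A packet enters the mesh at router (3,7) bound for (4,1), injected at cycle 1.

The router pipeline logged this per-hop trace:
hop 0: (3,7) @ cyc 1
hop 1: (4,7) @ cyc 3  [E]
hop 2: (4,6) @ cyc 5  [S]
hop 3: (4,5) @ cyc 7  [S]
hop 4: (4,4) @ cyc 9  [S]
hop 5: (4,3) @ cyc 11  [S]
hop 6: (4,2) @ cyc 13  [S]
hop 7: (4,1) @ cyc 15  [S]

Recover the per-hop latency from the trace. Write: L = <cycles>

From hop 0 (1) to hop 1 (3): +2 cycles.
One hop costs L cycles, so L = 2.

L = 2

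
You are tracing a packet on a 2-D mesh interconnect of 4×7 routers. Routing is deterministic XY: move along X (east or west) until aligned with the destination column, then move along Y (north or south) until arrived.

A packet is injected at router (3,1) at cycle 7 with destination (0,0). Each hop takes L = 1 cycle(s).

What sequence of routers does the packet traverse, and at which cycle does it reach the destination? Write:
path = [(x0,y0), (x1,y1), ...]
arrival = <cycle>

path = [(3,1), (2,1), (1,1), (0,1), (0,0)]
arrival = 11

t=7: at (3,1)
t=8: at (2,1) after W
t=9: at (1,1) after W
t=10: at (0,1) after W
t=11: at (0,0) after S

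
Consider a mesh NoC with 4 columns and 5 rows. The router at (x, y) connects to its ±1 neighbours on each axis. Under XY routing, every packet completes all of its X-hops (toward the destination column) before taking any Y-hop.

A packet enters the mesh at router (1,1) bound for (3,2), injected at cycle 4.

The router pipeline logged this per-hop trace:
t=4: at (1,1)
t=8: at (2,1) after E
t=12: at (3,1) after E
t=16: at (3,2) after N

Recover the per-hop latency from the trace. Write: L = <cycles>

From hop 0 (4) to hop 1 (8): +4 cycles.
One hop costs L cycles, so L = 4.

L = 4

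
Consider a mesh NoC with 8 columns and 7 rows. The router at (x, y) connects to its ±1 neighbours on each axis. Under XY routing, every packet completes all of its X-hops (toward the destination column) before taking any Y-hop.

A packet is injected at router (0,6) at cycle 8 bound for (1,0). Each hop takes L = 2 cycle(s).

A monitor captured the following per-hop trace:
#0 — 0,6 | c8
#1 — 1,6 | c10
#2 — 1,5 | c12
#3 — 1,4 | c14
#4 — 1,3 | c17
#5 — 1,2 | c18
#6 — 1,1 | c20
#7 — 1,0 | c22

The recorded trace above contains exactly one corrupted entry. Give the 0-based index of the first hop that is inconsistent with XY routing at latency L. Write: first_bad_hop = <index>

  1: Δx=+1 Δy=+0 Δt=2 [ok]
  2: Δx=+0 Δy=-1 Δt=2 [ok]
  3: Δx=+0 Δy=-1 Δt=2 [ok]
  4: Δx=+0 Δy=-1 Δt=3 [BAD: Δcyc=3≠L]

first_bad_hop = 4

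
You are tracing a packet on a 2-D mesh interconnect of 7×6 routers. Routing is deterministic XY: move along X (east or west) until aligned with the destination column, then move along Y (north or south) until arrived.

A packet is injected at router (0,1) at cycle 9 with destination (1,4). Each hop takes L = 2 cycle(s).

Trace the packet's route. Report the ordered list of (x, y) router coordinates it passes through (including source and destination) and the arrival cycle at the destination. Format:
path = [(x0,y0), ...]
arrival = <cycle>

[0] x=0 y=1 t=9
[1] x=1 y=1 t=11 →E
[2] x=1 y=2 t=13 →N
[3] x=1 y=3 t=15 →N
[4] x=1 y=4 t=17 →N

path = [(0,1), (1,1), (1,2), (1,3), (1,4)]
arrival = 17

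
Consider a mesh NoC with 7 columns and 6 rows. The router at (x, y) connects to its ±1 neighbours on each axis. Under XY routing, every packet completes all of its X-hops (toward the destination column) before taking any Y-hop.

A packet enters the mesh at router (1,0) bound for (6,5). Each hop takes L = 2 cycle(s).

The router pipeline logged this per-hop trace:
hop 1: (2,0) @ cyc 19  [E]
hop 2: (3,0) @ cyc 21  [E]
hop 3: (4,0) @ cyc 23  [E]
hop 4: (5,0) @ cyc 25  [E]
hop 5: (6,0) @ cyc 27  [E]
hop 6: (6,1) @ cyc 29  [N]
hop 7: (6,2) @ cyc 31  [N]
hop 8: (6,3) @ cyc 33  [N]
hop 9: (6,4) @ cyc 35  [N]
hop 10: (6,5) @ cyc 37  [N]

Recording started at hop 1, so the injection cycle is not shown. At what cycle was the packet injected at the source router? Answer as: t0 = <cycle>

cyc[1] = 19 and cyc[k] = t0 + k·L for every k.
So t0 = 19 − 1·2 = 17.

t0 = 17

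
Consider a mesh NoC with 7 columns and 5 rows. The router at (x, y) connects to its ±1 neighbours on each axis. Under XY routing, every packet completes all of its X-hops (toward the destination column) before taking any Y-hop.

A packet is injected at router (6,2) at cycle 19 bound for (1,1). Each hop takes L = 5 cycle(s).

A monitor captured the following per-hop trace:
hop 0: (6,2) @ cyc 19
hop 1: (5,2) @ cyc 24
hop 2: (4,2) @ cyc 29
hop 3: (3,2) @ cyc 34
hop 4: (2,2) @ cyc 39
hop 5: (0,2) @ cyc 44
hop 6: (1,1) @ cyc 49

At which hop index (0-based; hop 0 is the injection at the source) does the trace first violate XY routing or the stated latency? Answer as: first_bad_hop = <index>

[1] (-1,+0) / 5c ⇒ ok
[2] (-1,+0) / 5c ⇒ ok
[3] (-1,+0) / 5c ⇒ ok
[4] (-1,+0) / 5c ⇒ ok
[5] (-2,+0) / 5c ⇒ BAD: non-unit step

first_bad_hop = 5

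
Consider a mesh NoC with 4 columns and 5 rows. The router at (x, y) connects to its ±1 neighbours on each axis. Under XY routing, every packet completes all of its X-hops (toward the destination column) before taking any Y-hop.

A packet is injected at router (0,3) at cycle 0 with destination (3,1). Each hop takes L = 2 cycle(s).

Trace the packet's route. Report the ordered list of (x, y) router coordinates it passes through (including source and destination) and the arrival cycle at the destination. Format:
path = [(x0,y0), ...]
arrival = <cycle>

path = [(0,3), (1,3), (2,3), (3,3), (3,2), (3,1)]
arrival = 10

hop 0: (0,3) @ cyc 0
hop 1: (1,3) @ cyc 2  [E]
hop 2: (2,3) @ cyc 4  [E]
hop 3: (3,3) @ cyc 6  [E]
hop 4: (3,2) @ cyc 8  [S]
hop 5: (3,1) @ cyc 10  [S]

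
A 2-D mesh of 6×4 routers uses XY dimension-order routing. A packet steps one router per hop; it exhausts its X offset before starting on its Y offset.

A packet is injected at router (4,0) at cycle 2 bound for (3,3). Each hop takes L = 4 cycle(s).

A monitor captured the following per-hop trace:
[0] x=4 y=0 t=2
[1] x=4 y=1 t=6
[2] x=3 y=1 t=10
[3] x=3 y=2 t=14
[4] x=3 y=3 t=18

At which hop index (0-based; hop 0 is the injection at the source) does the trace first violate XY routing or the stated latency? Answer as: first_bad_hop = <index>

check 1→ d=(0,1) cyc+4: BAD: Y-move but x=4≠3

first_bad_hop = 1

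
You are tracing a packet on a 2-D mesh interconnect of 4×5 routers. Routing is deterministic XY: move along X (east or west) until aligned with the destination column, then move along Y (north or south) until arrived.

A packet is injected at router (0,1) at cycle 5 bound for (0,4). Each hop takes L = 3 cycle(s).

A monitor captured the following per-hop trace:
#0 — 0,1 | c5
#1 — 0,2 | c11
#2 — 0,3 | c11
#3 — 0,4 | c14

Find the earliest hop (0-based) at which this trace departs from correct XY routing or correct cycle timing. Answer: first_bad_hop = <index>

[1] (+0,+1) / 6c ⇒ BAD: Δcyc=6≠L

first_bad_hop = 1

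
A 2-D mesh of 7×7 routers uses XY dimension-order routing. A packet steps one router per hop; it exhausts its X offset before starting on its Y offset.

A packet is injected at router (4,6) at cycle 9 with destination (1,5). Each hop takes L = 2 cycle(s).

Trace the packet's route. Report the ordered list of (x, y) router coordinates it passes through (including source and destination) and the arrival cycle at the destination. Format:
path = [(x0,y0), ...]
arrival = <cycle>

path = [(4,6), (3,6), (2,6), (1,6), (1,5)]
arrival = 17

  0. router=(4,6) cycle=9 (inject)
  1. router=(3,6) cycle=11 dir=W
  2. router=(2,6) cycle=13 dir=W
  3. router=(1,6) cycle=15 dir=W
  4. router=(1,5) cycle=17 dir=S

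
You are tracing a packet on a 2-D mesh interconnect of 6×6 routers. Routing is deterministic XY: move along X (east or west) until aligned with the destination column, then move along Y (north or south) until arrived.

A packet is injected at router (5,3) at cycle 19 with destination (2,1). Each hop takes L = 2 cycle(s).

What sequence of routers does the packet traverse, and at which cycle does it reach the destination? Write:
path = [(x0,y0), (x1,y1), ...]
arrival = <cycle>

path = [(5,3), (4,3), (3,3), (2,3), (2,2), (2,1)]
arrival = 29

hop 0: (5,3) @ cyc 19
hop 1: (4,3) @ cyc 21  [W]
hop 2: (3,3) @ cyc 23  [W]
hop 3: (2,3) @ cyc 25  [W]
hop 4: (2,2) @ cyc 27  [S]
hop 5: (2,1) @ cyc 29  [S]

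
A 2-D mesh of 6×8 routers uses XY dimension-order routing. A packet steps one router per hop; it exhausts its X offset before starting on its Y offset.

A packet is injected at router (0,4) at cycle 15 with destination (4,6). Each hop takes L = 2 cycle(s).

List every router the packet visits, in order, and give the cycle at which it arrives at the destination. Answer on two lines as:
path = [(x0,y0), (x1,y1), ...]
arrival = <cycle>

hop 0: (0,4) @ cyc 15
hop 1: (1,4) @ cyc 17  [E]
hop 2: (2,4) @ cyc 19  [E]
hop 3: (3,4) @ cyc 21  [E]
hop 4: (4,4) @ cyc 23  [E]
hop 5: (4,5) @ cyc 25  [N]
hop 6: (4,6) @ cyc 27  [N]

path = [(0,4), (1,4), (2,4), (3,4), (4,4), (4,5), (4,6)]
arrival = 27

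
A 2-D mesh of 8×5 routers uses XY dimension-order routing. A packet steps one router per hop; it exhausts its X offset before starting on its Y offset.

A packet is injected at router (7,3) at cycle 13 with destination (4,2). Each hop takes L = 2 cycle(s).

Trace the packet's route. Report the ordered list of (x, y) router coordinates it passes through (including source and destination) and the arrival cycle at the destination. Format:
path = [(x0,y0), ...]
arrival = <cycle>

src (7,3)  cyc=13
W→(6,3)  cyc=15
W→(5,3)  cyc=17
W→(4,3)  cyc=19
S→(4,2)  cyc=21

path = [(7,3), (6,3), (5,3), (4,3), (4,2)]
arrival = 21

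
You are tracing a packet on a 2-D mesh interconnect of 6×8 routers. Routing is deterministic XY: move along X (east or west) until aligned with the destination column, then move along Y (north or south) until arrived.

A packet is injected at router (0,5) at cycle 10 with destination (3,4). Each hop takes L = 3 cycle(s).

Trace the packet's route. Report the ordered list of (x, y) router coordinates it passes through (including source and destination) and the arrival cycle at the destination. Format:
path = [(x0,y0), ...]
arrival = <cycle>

t=10: at (0,5)
t=13: at (1,5) after E
t=16: at (2,5) after E
t=19: at (3,5) after E
t=22: at (3,4) after S

path = [(0,5), (1,5), (2,5), (3,5), (3,4)]
arrival = 22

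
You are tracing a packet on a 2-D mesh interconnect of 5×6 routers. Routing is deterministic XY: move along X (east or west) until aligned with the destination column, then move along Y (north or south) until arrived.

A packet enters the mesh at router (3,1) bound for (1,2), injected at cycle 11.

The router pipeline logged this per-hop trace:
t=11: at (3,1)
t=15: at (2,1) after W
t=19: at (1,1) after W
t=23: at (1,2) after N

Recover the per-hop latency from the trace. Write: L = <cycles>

cyc[1] − cyc[0] = 15 − 11 = 4.
One hop costs L cycles, so L = 4.

L = 4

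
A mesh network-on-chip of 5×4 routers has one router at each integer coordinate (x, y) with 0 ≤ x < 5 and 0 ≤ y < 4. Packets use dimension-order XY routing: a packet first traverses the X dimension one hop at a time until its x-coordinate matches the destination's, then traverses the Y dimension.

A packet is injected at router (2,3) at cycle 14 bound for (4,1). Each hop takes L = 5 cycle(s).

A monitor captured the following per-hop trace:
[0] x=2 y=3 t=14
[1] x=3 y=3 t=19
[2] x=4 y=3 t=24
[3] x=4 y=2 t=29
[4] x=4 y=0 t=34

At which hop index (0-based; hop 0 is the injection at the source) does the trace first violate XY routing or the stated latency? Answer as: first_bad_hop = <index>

first_bad_hop = 4

[1] (+1,+0) / 5c ⇒ ok
[2] (+1,+0) / 5c ⇒ ok
[3] (+0,-1) / 5c ⇒ ok
[4] (+0,-2) / 5c ⇒ BAD: non-unit step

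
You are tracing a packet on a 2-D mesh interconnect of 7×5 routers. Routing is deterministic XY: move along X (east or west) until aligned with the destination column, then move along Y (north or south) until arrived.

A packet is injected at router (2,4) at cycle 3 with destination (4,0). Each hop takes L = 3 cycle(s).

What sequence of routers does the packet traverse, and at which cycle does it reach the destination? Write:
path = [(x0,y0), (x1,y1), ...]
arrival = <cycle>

path = [(2,4), (3,4), (4,4), (4,3), (4,2), (4,1), (4,0)]
arrival = 21

src (2,4)  cyc=3
E→(3,4)  cyc=6
E→(4,4)  cyc=9
S→(4,3)  cyc=12
S→(4,2)  cyc=15
S→(4,1)  cyc=18
S→(4,0)  cyc=21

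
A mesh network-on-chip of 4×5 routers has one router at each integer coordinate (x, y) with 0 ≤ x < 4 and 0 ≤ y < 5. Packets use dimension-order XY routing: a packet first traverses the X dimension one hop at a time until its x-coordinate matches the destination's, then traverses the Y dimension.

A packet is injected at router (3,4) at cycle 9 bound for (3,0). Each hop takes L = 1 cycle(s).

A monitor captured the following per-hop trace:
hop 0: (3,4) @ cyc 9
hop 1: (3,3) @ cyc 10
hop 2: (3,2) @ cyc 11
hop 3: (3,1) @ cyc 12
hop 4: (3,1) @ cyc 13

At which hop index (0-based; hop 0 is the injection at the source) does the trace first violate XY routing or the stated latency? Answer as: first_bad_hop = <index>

hop 1: step (+0,-1), +1 cyc — ok
hop 2: step (+0,-1), +1 cyc — ok
hop 3: step (+0,-1), +1 cyc — ok
hop 4: step (+0,+0), +1 cyc — BAD: non-unit step

first_bad_hop = 4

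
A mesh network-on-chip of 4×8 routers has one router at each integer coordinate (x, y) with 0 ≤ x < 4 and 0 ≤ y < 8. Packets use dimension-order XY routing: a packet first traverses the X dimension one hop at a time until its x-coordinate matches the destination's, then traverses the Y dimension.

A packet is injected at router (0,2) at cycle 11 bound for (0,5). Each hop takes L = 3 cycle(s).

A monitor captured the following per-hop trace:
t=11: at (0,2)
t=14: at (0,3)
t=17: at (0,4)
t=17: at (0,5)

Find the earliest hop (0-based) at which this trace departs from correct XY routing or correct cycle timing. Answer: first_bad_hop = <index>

[1] (+0,+1) / 3c ⇒ ok
[2] (+0,+1) / 3c ⇒ ok
[3] (+0,+1) / 0c ⇒ BAD: Δcyc=0≠L

first_bad_hop = 3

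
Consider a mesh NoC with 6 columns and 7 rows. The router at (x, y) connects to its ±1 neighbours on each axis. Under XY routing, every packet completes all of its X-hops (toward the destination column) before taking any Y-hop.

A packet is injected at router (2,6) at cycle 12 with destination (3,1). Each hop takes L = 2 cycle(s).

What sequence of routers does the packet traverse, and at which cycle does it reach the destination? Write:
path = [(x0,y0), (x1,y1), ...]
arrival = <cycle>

path = [(2,6), (3,6), (3,5), (3,4), (3,3), (3,2), (3,1)]
arrival = 24

[0] x=2 y=6 t=12
[1] x=3 y=6 t=14 →E
[2] x=3 y=5 t=16 →S
[3] x=3 y=4 t=18 →S
[4] x=3 y=3 t=20 →S
[5] x=3 y=2 t=22 →S
[6] x=3 y=1 t=24 →S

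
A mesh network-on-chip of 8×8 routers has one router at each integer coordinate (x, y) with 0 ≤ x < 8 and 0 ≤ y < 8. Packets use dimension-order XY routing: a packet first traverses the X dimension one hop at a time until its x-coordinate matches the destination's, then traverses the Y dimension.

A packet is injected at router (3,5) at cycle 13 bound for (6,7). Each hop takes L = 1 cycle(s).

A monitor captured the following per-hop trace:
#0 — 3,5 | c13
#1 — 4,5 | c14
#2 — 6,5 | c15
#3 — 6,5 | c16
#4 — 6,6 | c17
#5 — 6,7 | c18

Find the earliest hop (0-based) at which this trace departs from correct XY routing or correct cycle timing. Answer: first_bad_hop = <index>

check 1→ d=(1,0) cyc+1: ok
check 2→ d=(2,0) cyc+1: BAD: non-unit step

first_bad_hop = 2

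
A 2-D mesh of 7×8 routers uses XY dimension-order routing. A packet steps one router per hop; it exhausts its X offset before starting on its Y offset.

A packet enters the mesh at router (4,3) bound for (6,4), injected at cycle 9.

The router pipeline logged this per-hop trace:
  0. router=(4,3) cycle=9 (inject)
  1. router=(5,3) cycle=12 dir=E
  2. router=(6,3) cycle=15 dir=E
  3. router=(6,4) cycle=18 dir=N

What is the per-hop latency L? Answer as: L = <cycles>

L = 3

Between hops 0 and 1 the cycle counter advances 12 − 9 = 3.
Each hop adds L, hence L = 3.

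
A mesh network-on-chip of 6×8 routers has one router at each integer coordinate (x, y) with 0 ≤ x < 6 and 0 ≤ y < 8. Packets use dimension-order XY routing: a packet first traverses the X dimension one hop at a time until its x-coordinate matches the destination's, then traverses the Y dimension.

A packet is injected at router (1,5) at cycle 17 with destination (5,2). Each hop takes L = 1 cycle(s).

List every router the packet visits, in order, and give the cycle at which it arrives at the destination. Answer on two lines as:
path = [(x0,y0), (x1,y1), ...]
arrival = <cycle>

hop 0: (1,5) @ cyc 17
hop 1: (2,5) @ cyc 18  [E]
hop 2: (3,5) @ cyc 19  [E]
hop 3: (4,5) @ cyc 20  [E]
hop 4: (5,5) @ cyc 21  [E]
hop 5: (5,4) @ cyc 22  [S]
hop 6: (5,3) @ cyc 23  [S]
hop 7: (5,2) @ cyc 24  [S]

path = [(1,5), (2,5), (3,5), (4,5), (5,5), (5,4), (5,3), (5,2)]
arrival = 24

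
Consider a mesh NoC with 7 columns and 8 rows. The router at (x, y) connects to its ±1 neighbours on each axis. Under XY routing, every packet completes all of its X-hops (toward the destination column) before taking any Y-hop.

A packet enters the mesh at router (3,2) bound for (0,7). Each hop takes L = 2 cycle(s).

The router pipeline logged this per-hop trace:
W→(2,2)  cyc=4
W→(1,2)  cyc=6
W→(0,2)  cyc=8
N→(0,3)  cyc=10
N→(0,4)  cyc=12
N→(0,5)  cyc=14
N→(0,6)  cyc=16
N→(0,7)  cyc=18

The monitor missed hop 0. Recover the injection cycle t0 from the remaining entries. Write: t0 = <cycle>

t0 = 2

At hop 1 the cycle is 4; in general cyc_k = t0 + kL.
So t0 = 4 − 1·2 = 2.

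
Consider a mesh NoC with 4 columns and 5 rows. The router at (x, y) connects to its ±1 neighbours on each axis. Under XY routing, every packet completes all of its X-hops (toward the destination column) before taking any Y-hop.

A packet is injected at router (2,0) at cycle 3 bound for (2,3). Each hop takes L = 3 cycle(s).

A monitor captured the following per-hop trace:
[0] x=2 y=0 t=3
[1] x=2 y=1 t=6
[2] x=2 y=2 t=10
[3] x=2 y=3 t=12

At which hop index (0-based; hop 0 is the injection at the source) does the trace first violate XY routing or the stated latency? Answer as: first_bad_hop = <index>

first_bad_hop = 2

[1] (+0,+1) / 3c ⇒ ok
[2] (+0,+1) / 4c ⇒ BAD: Δcyc=4≠L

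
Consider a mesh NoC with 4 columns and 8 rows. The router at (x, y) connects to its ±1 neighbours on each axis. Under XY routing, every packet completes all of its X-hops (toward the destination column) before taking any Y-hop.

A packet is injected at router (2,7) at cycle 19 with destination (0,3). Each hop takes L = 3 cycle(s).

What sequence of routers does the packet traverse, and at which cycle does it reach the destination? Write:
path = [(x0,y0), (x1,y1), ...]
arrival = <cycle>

path = [(2,7), (1,7), (0,7), (0,6), (0,5), (0,4), (0,3)]
arrival = 37

t=19: at (2,7)
t=22: at (1,7) after W
t=25: at (0,7) after W
t=28: at (0,6) after S
t=31: at (0,5) after S
t=34: at (0,4) after S
t=37: at (0,3) after S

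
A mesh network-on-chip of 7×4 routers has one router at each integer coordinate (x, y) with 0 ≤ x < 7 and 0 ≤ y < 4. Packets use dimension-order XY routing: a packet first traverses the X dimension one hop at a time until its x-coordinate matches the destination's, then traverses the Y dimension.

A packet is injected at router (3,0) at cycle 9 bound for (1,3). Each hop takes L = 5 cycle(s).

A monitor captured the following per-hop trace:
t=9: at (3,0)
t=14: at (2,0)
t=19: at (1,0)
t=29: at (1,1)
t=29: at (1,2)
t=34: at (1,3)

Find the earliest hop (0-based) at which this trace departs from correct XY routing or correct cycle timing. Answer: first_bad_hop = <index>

first_bad_hop = 3

hop 1: step (-1,+0), +5 cyc — ok
hop 2: step (-1,+0), +5 cyc — ok
hop 3: step (+0,+1), +10 cyc — BAD: Δcyc=10≠L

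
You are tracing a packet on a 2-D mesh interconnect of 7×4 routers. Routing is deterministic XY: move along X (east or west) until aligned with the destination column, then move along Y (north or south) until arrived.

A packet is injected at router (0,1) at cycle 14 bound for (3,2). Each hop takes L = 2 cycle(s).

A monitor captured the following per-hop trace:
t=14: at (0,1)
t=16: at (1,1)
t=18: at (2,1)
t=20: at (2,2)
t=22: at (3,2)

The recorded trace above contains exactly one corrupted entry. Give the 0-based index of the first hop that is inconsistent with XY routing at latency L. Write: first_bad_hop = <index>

check 1→ d=(1,0) cyc+2: ok
check 2→ d=(1,0) cyc+2: ok
check 3→ d=(0,1) cyc+2: BAD: Y-move but x=2≠3

first_bad_hop = 3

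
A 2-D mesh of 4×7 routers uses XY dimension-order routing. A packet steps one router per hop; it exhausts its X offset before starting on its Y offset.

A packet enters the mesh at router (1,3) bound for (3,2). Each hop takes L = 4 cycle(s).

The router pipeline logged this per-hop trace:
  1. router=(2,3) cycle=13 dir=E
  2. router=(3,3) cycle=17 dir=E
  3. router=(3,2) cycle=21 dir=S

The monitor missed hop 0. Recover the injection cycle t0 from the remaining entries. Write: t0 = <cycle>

cyc[1] = 13 and cyc[k] = t0 + k·L for every k.
Subtract one hop: t0 = 13 − 4 = 9.

t0 = 9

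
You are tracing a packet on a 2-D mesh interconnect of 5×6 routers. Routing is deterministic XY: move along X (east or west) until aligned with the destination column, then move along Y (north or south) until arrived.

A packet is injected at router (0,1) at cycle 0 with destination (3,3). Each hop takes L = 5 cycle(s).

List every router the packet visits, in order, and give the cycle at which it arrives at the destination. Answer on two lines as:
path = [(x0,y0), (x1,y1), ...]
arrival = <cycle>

t=0: at (0,1)
t=5: at (1,1) after E
t=10: at (2,1) after E
t=15: at (3,1) after E
t=20: at (3,2) after N
t=25: at (3,3) after N

path = [(0,1), (1,1), (2,1), (3,1), (3,2), (3,3)]
arrival = 25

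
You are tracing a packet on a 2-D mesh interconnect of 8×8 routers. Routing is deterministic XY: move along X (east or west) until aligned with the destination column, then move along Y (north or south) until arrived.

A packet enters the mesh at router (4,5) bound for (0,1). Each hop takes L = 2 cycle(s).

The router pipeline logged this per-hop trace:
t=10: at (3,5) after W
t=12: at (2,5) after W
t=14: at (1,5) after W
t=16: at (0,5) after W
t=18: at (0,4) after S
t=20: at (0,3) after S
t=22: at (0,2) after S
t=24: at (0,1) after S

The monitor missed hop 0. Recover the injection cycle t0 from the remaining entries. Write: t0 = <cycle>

t0 = 8

Hop 1 reached at cycle 10; hop k is at t0 + k·L.
Therefore t0 = 10 − L = 8.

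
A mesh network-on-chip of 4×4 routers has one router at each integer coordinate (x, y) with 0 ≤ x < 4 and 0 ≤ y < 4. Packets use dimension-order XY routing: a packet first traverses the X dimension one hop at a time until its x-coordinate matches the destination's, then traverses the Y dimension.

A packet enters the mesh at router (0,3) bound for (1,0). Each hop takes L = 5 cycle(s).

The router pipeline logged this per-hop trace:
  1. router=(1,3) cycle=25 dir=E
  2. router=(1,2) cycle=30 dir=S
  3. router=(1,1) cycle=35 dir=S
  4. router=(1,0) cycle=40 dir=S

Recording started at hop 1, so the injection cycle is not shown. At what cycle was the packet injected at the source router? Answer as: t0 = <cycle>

Hop 1 reached at cycle 25; hop k is at t0 + k·L.
So t0 = 25 − 1·5 = 20.

t0 = 20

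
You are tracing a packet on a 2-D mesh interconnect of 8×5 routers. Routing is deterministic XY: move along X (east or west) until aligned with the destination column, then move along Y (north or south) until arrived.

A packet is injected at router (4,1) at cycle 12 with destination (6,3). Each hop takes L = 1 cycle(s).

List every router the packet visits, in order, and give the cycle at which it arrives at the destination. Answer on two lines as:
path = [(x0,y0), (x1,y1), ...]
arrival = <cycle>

[0] x=4 y=1 t=12
[1] x=5 y=1 t=13 →E
[2] x=6 y=1 t=14 →E
[3] x=6 y=2 t=15 →N
[4] x=6 y=3 t=16 →N

path = [(4,1), (5,1), (6,1), (6,2), (6,3)]
arrival = 16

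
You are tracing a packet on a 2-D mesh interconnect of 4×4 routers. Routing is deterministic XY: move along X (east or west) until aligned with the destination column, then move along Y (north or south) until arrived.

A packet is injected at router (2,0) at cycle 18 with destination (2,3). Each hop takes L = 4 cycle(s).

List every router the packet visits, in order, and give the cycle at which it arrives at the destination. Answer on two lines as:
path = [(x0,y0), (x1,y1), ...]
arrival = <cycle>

path = [(2,0), (2,1), (2,2), (2,3)]
arrival = 30

[0] x=2 y=0 t=18
[1] x=2 y=1 t=22 →N
[2] x=2 y=2 t=26 →N
[3] x=2 y=3 t=30 →N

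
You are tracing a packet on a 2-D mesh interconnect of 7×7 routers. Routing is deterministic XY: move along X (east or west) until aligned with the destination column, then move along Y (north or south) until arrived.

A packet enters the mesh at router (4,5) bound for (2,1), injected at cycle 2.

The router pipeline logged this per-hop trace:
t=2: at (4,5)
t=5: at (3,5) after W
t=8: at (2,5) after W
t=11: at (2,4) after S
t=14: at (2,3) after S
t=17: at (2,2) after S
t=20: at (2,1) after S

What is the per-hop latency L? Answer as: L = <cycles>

cyc[1] − cyc[0] = 5 − 2 = 3.
One hop costs L cycles, so L = 3.

L = 3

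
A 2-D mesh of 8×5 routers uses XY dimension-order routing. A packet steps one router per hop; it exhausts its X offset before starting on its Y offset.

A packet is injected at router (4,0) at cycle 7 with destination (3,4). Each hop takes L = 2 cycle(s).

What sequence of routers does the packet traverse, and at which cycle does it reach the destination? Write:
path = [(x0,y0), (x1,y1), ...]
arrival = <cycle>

t=7: at (4,0)
t=9: at (3,0) after W
t=11: at (3,1) after N
t=13: at (3,2) after N
t=15: at (3,3) after N
t=17: at (3,4) after N

path = [(4,0), (3,0), (3,1), (3,2), (3,3), (3,4)]
arrival = 17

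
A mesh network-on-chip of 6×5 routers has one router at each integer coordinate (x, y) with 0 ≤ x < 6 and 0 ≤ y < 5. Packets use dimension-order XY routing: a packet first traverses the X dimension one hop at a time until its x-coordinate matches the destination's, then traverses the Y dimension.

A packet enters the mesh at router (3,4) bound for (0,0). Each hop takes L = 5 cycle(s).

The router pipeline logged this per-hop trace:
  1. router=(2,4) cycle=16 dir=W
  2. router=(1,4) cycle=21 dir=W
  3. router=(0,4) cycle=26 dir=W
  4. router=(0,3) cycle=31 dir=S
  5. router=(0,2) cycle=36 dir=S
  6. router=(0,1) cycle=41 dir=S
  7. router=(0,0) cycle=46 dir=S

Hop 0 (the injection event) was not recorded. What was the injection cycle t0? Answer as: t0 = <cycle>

Hop 1 reached at cycle 16; hop k is at t0 + k·L.
Subtract one hop: t0 = 16 − 5 = 11.

t0 = 11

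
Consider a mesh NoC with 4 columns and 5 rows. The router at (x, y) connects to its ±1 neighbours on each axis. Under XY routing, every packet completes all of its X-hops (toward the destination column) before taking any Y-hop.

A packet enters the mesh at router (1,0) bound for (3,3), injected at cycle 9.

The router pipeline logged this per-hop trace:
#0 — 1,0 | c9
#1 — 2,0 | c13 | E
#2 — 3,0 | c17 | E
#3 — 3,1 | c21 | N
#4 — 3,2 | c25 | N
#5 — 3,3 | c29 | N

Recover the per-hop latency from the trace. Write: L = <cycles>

L = 4

Δcyc across hop 0→1: 13 − 9 = 4.
Per-hop latency L = Δcyc = 4.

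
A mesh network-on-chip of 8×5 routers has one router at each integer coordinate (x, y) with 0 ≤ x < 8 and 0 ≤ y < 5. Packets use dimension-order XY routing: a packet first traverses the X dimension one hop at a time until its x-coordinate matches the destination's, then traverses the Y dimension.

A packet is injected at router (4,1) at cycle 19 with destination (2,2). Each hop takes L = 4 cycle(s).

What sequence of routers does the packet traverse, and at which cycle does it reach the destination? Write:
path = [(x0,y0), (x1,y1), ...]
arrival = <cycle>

hop 0: (4,1) @ cyc 19
hop 1: (3,1) @ cyc 23  [W]
hop 2: (2,1) @ cyc 27  [W]
hop 3: (2,2) @ cyc 31  [N]

path = [(4,1), (3,1), (2,1), (2,2)]
arrival = 31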